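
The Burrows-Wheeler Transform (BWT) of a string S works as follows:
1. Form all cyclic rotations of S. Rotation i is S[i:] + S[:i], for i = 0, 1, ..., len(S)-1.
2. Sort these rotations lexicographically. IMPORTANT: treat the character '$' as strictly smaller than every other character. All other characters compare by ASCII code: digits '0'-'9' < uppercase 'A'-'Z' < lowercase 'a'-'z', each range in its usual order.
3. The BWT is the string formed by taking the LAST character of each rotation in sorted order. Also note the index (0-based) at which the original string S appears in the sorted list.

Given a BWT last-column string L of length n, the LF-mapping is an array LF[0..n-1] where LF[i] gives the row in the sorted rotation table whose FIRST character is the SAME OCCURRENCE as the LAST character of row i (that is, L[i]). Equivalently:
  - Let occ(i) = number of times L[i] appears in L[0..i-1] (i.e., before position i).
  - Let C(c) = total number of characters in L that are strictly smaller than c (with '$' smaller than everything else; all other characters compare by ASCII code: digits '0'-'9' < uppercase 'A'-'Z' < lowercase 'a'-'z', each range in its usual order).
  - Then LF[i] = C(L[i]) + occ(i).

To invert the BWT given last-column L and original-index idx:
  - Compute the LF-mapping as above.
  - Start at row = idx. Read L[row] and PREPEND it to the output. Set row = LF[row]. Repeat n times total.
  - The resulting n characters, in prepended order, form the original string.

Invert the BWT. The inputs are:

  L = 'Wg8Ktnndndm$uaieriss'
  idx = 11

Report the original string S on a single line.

Answer: misunderstanding8KW$

Derivation:
LF mapping: 3 8 1 2 18 12 13 5 14 6 11 0 19 4 9 7 15 10 16 17
Walk LF starting at row 11, prepending L[row]:
  step 1: row=11, L[11]='$', prepend. Next row=LF[11]=0
  step 2: row=0, L[0]='W', prepend. Next row=LF[0]=3
  step 3: row=3, L[3]='K', prepend. Next row=LF[3]=2
  step 4: row=2, L[2]='8', prepend. Next row=LF[2]=1
  step 5: row=1, L[1]='g', prepend. Next row=LF[1]=8
  step 6: row=8, L[8]='n', prepend. Next row=LF[8]=14
  step 7: row=14, L[14]='i', prepend. Next row=LF[14]=9
  step 8: row=9, L[9]='d', prepend. Next row=LF[9]=6
  step 9: row=6, L[6]='n', prepend. Next row=LF[6]=13
  step 10: row=13, L[13]='a', prepend. Next row=LF[13]=4
  step 11: row=4, L[4]='t', prepend. Next row=LF[4]=18
  step 12: row=18, L[18]='s', prepend. Next row=LF[18]=16
  step 13: row=16, L[16]='r', prepend. Next row=LF[16]=15
  step 14: row=15, L[15]='e', prepend. Next row=LF[15]=7
  step 15: row=7, L[7]='d', prepend. Next row=LF[7]=5
  step 16: row=5, L[5]='n', prepend. Next row=LF[5]=12
  step 17: row=12, L[12]='u', prepend. Next row=LF[12]=19
  step 18: row=19, L[19]='s', prepend. Next row=LF[19]=17
  step 19: row=17, L[17]='i', prepend. Next row=LF[17]=10
  step 20: row=10, L[10]='m', prepend. Next row=LF[10]=11
Reversed output: misunderstanding8KW$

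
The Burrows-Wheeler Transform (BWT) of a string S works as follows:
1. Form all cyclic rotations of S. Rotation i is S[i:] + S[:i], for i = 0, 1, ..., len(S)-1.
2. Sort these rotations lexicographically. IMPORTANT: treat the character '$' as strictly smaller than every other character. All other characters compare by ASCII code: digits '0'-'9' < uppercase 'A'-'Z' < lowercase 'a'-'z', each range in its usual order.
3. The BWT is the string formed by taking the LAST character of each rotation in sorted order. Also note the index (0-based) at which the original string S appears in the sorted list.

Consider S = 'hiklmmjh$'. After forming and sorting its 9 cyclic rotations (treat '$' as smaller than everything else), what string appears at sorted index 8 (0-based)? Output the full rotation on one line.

All 9 rotations (rotation i = S[i:]+S[:i]):
  rot[0] = hiklmmjh$
  rot[1] = iklmmjh$h
  rot[2] = klmmjh$hi
  rot[3] = lmmjh$hik
  rot[4] = mmjh$hikl
  rot[5] = mjh$hiklm
  rot[6] = jh$hiklmm
  rot[7] = h$hiklmmj
  rot[8] = $hiklmmjh
Sorted (with $ < everything):
  sorted[0] = $hiklmmjh
  sorted[1] = h$hiklmmj
  sorted[2] = hiklmmjh$
  sorted[3] = iklmmjh$h
  sorted[4] = jh$hiklmm
  sorted[5] = klmmjh$hi
  sorted[6] = lmmjh$hik
  sorted[7] = mjh$hiklm
  sorted[8] = mmjh$hikl
sorted[8] = mmjh$hikl

Answer: mmjh$hikl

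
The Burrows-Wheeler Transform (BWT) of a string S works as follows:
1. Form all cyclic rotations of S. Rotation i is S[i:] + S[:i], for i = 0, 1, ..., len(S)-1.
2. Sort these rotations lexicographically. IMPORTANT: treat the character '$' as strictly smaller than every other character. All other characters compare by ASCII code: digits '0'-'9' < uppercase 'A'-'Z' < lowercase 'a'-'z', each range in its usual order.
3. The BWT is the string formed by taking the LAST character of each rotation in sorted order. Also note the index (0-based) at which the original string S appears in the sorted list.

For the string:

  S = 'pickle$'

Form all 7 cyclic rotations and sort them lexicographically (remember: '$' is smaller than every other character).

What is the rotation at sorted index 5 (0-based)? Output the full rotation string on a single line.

All 7 rotations (rotation i = S[i:]+S[:i]):
  rot[0] = pickle$
  rot[1] = ickle$p
  rot[2] = ckle$pi
  rot[3] = kle$pic
  rot[4] = le$pick
  rot[5] = e$pickl
  rot[6] = $pickle
Sorted (with $ < everything):
  sorted[0] = $pickle
  sorted[1] = ckle$pi
  sorted[2] = e$pickl
  sorted[3] = ickle$p
  sorted[4] = kle$pic
  sorted[5] = le$pick
  sorted[6] = pickle$
sorted[5] = le$pick

Answer: le$pick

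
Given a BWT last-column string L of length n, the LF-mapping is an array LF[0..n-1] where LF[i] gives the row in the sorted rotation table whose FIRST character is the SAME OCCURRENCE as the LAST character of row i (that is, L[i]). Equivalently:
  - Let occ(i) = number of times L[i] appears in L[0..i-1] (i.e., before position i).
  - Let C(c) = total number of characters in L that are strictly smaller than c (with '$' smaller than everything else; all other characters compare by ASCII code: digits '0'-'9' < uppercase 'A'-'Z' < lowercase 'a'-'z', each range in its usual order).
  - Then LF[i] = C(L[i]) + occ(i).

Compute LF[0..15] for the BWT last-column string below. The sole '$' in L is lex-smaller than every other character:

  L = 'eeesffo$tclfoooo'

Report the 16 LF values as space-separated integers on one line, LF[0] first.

Answer: 2 3 4 14 5 6 9 0 15 1 8 7 10 11 12 13

Derivation:
Char counts: '$':1, 'c':1, 'e':3, 'f':3, 'l':1, 'o':5, 's':1, 't':1
C (first-col start): C('$')=0, C('c')=1, C('e')=2, C('f')=5, C('l')=8, C('o')=9, C('s')=14, C('t')=15
L[0]='e': occ=0, LF[0]=C('e')+0=2+0=2
L[1]='e': occ=1, LF[1]=C('e')+1=2+1=3
L[2]='e': occ=2, LF[2]=C('e')+2=2+2=4
L[3]='s': occ=0, LF[3]=C('s')+0=14+0=14
L[4]='f': occ=0, LF[4]=C('f')+0=5+0=5
L[5]='f': occ=1, LF[5]=C('f')+1=5+1=6
L[6]='o': occ=0, LF[6]=C('o')+0=9+0=9
L[7]='$': occ=0, LF[7]=C('$')+0=0+0=0
L[8]='t': occ=0, LF[8]=C('t')+0=15+0=15
L[9]='c': occ=0, LF[9]=C('c')+0=1+0=1
L[10]='l': occ=0, LF[10]=C('l')+0=8+0=8
L[11]='f': occ=2, LF[11]=C('f')+2=5+2=7
L[12]='o': occ=1, LF[12]=C('o')+1=9+1=10
L[13]='o': occ=2, LF[13]=C('o')+2=9+2=11
L[14]='o': occ=3, LF[14]=C('o')+3=9+3=12
L[15]='o': occ=4, LF[15]=C('o')+4=9+4=13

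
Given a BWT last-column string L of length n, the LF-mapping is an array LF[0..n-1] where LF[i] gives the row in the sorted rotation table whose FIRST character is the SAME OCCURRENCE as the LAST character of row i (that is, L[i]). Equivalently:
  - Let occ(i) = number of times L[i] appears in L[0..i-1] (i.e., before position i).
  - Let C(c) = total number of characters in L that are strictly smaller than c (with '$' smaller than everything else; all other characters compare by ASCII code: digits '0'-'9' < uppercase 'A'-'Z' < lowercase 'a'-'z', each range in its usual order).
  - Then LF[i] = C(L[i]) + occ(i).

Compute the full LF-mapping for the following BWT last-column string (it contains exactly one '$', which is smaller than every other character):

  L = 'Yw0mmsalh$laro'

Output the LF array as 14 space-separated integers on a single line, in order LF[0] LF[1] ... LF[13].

Char counts: '$':1, '0':1, 'Y':1, 'a':2, 'h':1, 'l':2, 'm':2, 'o':1, 'r':1, 's':1, 'w':1
C (first-col start): C('$')=0, C('0')=1, C('Y')=2, C('a')=3, C('h')=5, C('l')=6, C('m')=8, C('o')=10, C('r')=11, C('s')=12, C('w')=13
L[0]='Y': occ=0, LF[0]=C('Y')+0=2+0=2
L[1]='w': occ=0, LF[1]=C('w')+0=13+0=13
L[2]='0': occ=0, LF[2]=C('0')+0=1+0=1
L[3]='m': occ=0, LF[3]=C('m')+0=8+0=8
L[4]='m': occ=1, LF[4]=C('m')+1=8+1=9
L[5]='s': occ=0, LF[5]=C('s')+0=12+0=12
L[6]='a': occ=0, LF[6]=C('a')+0=3+0=3
L[7]='l': occ=0, LF[7]=C('l')+0=6+0=6
L[8]='h': occ=0, LF[8]=C('h')+0=5+0=5
L[9]='$': occ=0, LF[9]=C('$')+0=0+0=0
L[10]='l': occ=1, LF[10]=C('l')+1=6+1=7
L[11]='a': occ=1, LF[11]=C('a')+1=3+1=4
L[12]='r': occ=0, LF[12]=C('r')+0=11+0=11
L[13]='o': occ=0, LF[13]=C('o')+0=10+0=10

Answer: 2 13 1 8 9 12 3 6 5 0 7 4 11 10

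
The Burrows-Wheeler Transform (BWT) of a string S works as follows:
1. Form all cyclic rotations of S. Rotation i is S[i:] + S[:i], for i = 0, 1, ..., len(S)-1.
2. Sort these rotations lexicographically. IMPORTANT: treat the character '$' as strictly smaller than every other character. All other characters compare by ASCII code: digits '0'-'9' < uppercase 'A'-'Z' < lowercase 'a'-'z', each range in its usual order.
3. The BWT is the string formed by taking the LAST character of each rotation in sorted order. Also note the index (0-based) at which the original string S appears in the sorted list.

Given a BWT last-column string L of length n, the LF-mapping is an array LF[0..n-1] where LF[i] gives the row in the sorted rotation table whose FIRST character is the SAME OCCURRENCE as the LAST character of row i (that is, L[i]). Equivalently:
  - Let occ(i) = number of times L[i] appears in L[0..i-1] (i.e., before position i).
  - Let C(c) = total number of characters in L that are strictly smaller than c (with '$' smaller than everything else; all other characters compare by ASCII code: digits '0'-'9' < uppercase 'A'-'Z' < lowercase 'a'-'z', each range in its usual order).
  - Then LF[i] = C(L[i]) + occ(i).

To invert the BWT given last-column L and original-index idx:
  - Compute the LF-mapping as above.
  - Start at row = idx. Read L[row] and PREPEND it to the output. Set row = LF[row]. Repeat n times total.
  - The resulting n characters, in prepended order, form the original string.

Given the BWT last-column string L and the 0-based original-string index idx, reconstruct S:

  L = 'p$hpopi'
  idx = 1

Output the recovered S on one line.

LF mapping: 4 0 1 5 3 6 2
Walk LF starting at row 1, prepending L[row]:
  step 1: row=1, L[1]='$', prepend. Next row=LF[1]=0
  step 2: row=0, L[0]='p', prepend. Next row=LF[0]=4
  step 3: row=4, L[4]='o', prepend. Next row=LF[4]=3
  step 4: row=3, L[3]='p', prepend. Next row=LF[3]=5
  step 5: row=5, L[5]='p', prepend. Next row=LF[5]=6
  step 6: row=6, L[6]='i', prepend. Next row=LF[6]=2
  step 7: row=2, L[2]='h', prepend. Next row=LF[2]=1
Reversed output: hippop$

Answer: hippop$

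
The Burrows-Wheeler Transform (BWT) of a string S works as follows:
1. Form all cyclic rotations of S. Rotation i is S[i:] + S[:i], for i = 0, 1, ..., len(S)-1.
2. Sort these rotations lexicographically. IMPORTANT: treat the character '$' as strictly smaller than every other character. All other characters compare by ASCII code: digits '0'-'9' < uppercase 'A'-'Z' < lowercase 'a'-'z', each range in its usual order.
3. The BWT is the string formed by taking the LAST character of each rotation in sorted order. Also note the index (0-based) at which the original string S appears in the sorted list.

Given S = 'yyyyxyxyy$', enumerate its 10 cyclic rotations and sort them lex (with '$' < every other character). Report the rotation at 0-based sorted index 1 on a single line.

All 10 rotations (rotation i = S[i:]+S[:i]):
  rot[0] = yyyyxyxyy$
  rot[1] = yyyxyxyy$y
  rot[2] = yyxyxyy$yy
  rot[3] = yxyxyy$yyy
  rot[4] = xyxyy$yyyy
  rot[5] = yxyy$yyyyx
  rot[6] = xyy$yyyyxy
  rot[7] = yy$yyyyxyx
  rot[8] = y$yyyyxyxy
  rot[9] = $yyyyxyxyy
Sorted (with $ < everything):
  sorted[0] = $yyyyxyxyy
  sorted[1] = xyxyy$yyyy
  sorted[2] = xyy$yyyyxy
  sorted[3] = y$yyyyxyxy
  sorted[4] = yxyxyy$yyy
  sorted[5] = yxyy$yyyyx
  sorted[6] = yy$yyyyxyx
  sorted[7] = yyxyxyy$yy
  sorted[8] = yyyxyxyy$y
  sorted[9] = yyyyxyxyy$
sorted[1] = xyxyy$yyyy

Answer: xyxyy$yyyy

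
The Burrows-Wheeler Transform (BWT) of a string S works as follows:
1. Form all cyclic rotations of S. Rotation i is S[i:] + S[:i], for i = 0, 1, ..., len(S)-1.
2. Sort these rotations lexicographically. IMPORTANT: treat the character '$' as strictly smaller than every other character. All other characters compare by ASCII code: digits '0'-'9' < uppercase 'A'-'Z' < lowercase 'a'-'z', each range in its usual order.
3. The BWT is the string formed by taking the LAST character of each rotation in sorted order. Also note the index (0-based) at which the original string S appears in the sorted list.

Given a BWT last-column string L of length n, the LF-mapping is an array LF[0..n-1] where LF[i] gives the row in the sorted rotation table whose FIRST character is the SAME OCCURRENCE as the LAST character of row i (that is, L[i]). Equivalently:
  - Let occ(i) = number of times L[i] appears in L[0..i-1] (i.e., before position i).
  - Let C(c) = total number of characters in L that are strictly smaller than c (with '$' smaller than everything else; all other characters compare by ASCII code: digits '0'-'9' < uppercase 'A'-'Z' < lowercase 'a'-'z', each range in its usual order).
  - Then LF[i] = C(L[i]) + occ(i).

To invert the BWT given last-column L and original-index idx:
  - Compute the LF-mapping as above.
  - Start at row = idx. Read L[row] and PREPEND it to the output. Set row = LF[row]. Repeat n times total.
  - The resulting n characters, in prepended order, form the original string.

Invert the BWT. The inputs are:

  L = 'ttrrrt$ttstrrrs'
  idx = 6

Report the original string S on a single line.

LF mapping: 9 10 1 2 3 11 0 12 13 7 14 4 5 6 8
Walk LF starting at row 6, prepending L[row]:
  step 1: row=6, L[6]='$', prepend. Next row=LF[6]=0
  step 2: row=0, L[0]='t', prepend. Next row=LF[0]=9
  step 3: row=9, L[9]='s', prepend. Next row=LF[9]=7
  step 4: row=7, L[7]='t', prepend. Next row=LF[7]=12
  step 5: row=12, L[12]='r', prepend. Next row=LF[12]=5
  step 6: row=5, L[5]='t', prepend. Next row=LF[5]=11
  step 7: row=11, L[11]='r', prepend. Next row=LF[11]=4
  step 8: row=4, L[4]='r', prepend. Next row=LF[4]=3
  step 9: row=3, L[3]='r', prepend. Next row=LF[3]=2
  step 10: row=2, L[2]='r', prepend. Next row=LF[2]=1
  step 11: row=1, L[1]='t', prepend. Next row=LF[1]=10
  step 12: row=10, L[10]='t', prepend. Next row=LF[10]=14
  step 13: row=14, L[14]='s', prepend. Next row=LF[14]=8
  step 14: row=8, L[8]='t', prepend. Next row=LF[8]=13
  step 15: row=13, L[13]='r', prepend. Next row=LF[13]=6
Reversed output: rtsttrrrrtrtst$

Answer: rtsttrrrrtrtst$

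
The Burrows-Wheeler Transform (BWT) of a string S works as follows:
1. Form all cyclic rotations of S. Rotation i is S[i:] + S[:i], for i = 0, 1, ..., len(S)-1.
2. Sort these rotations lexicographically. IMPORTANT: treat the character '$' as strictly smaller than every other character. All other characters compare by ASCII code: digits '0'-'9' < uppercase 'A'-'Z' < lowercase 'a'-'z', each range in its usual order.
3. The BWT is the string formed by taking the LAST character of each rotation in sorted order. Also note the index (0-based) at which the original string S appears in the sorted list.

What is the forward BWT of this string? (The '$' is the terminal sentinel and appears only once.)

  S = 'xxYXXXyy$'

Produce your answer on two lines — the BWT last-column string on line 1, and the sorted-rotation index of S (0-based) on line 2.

All 9 rotations (rotation i = S[i:]+S[:i]):
  rot[0] = xxYXXXyy$
  rot[1] = xYXXXyy$x
  rot[2] = YXXXyy$xx
  rot[3] = XXXyy$xxY
  rot[4] = XXyy$xxYX
  rot[5] = Xyy$xxYXX
  rot[6] = yy$xxYXXX
  rot[7] = y$xxYXXXy
  rot[8] = $xxYXXXyy
Sorted (with $ < everything):
  sorted[0] = $xxYXXXyy  (last char: 'y')
  sorted[1] = XXXyy$xxY  (last char: 'Y')
  sorted[2] = XXyy$xxYX  (last char: 'X')
  sorted[3] = Xyy$xxYXX  (last char: 'X')
  sorted[4] = YXXXyy$xx  (last char: 'x')
  sorted[5] = xYXXXyy$x  (last char: 'x')
  sorted[6] = xxYXXXyy$  (last char: '$')
  sorted[7] = y$xxYXXXy  (last char: 'y')
  sorted[8] = yy$xxYXXX  (last char: 'X')
Last column: yYXXxx$yX
Original string S is at sorted index 6

Answer: yYXXxx$yX
6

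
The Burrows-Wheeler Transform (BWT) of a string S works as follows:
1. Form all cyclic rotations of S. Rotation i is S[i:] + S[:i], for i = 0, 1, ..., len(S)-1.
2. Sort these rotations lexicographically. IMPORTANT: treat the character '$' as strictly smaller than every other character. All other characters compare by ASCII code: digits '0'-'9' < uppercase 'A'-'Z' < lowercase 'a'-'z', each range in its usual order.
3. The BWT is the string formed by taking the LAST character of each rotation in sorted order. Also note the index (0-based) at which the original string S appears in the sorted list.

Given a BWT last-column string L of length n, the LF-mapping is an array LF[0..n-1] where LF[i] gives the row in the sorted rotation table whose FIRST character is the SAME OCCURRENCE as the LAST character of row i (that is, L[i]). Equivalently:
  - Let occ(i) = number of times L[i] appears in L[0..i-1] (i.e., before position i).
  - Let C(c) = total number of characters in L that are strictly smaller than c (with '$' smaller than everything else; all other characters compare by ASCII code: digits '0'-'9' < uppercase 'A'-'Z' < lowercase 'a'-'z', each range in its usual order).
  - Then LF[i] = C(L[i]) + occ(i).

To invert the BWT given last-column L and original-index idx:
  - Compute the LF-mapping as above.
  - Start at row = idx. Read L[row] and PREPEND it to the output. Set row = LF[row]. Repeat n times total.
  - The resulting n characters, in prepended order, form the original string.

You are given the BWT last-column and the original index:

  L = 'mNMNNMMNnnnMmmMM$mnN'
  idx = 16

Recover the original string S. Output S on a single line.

LF mapping: 12 7 1 8 9 2 3 10 16 17 18 4 13 14 5 6 0 15 19 11
Walk LF starting at row 16, prepending L[row]:
  step 1: row=16, L[16]='$', prepend. Next row=LF[16]=0
  step 2: row=0, L[0]='m', prepend. Next row=LF[0]=12
  step 3: row=12, L[12]='m', prepend. Next row=LF[12]=13
  step 4: row=13, L[13]='m', prepend. Next row=LF[13]=14
  step 5: row=14, L[14]='M', prepend. Next row=LF[14]=5
  step 6: row=5, L[5]='M', prepend. Next row=LF[5]=2
  step 7: row=2, L[2]='M', prepend. Next row=LF[2]=1
  step 8: row=1, L[1]='N', prepend. Next row=LF[1]=7
  step 9: row=7, L[7]='N', prepend. Next row=LF[7]=10
  step 10: row=10, L[10]='n', prepend. Next row=LF[10]=18
  step 11: row=18, L[18]='n', prepend. Next row=LF[18]=19
  step 12: row=19, L[19]='N', prepend. Next row=LF[19]=11
  step 13: row=11, L[11]='M', prepend. Next row=LF[11]=4
  step 14: row=4, L[4]='N', prepend. Next row=LF[4]=9
  step 15: row=9, L[9]='n', prepend. Next row=LF[9]=17
  step 16: row=17, L[17]='m', prepend. Next row=LF[17]=15
  step 17: row=15, L[15]='M', prepend. Next row=LF[15]=6
  step 18: row=6, L[6]='M', prepend. Next row=LF[6]=3
  step 19: row=3, L[3]='N', prepend. Next row=LF[3]=8
  step 20: row=8, L[8]='n', prepend. Next row=LF[8]=16
Reversed output: nNMMmnNMNnnNNMMMmmm$

Answer: nNMMmnNMNnnNNMMMmmm$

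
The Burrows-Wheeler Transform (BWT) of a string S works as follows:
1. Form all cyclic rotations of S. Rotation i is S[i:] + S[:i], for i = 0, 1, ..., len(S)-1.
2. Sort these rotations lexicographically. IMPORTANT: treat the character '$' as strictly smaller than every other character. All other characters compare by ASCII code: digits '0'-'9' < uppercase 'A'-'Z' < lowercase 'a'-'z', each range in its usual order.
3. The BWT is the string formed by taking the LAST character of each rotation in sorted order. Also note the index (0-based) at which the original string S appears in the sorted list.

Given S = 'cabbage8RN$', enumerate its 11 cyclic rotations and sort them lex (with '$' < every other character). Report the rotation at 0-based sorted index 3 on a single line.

All 11 rotations (rotation i = S[i:]+S[:i]):
  rot[0] = cabbage8RN$
  rot[1] = abbage8RN$c
  rot[2] = bbage8RN$ca
  rot[3] = bage8RN$cab
  rot[4] = age8RN$cabb
  rot[5] = ge8RN$cabba
  rot[6] = e8RN$cabbag
  rot[7] = 8RN$cabbage
  rot[8] = RN$cabbage8
  rot[9] = N$cabbage8R
  rot[10] = $cabbage8RN
Sorted (with $ < everything):
  sorted[0] = $cabbage8RN
  sorted[1] = 8RN$cabbage
  sorted[2] = N$cabbage8R
  sorted[3] = RN$cabbage8
  sorted[4] = abbage8RN$c
  sorted[5] = age8RN$cabb
  sorted[6] = bage8RN$cab
  sorted[7] = bbage8RN$ca
  sorted[8] = cabbage8RN$
  sorted[9] = e8RN$cabbag
  sorted[10] = ge8RN$cabba
sorted[3] = RN$cabbage8

Answer: RN$cabbage8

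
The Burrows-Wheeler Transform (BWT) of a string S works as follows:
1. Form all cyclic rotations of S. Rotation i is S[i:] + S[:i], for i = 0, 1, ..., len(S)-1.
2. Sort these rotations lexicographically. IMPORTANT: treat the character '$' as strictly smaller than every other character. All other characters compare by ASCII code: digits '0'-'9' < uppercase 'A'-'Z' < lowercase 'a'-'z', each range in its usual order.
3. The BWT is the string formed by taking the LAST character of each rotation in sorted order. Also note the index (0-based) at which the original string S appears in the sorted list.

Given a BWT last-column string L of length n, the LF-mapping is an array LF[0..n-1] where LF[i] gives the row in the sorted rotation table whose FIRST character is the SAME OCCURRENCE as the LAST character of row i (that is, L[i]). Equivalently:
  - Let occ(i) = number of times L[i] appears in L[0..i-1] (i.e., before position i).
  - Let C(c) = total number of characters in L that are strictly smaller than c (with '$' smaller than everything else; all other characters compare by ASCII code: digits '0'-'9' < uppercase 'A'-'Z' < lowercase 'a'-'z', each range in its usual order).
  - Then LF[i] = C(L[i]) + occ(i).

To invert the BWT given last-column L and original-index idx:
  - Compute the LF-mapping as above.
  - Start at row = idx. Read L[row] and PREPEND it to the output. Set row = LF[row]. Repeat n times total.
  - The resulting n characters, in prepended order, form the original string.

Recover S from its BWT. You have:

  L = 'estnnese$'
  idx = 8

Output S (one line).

Answer: tennesse$

Derivation:
LF mapping: 1 6 8 4 5 2 7 3 0
Walk LF starting at row 8, prepending L[row]:
  step 1: row=8, L[8]='$', prepend. Next row=LF[8]=0
  step 2: row=0, L[0]='e', prepend. Next row=LF[0]=1
  step 3: row=1, L[1]='s', prepend. Next row=LF[1]=6
  step 4: row=6, L[6]='s', prepend. Next row=LF[6]=7
  step 5: row=7, L[7]='e', prepend. Next row=LF[7]=3
  step 6: row=3, L[3]='n', prepend. Next row=LF[3]=4
  step 7: row=4, L[4]='n', prepend. Next row=LF[4]=5
  step 8: row=5, L[5]='e', prepend. Next row=LF[5]=2
  step 9: row=2, L[2]='t', prepend. Next row=LF[2]=8
Reversed output: tennesse$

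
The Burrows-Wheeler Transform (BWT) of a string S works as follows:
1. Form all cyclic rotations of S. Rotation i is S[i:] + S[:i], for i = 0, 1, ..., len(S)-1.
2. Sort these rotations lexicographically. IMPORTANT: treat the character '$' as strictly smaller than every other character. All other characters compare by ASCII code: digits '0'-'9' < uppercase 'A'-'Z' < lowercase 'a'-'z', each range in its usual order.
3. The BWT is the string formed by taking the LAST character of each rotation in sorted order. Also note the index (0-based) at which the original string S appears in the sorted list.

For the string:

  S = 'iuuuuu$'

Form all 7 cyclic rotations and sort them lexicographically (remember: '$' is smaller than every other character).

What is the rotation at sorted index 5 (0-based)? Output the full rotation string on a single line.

Answer: uuuu$iu

Derivation:
All 7 rotations (rotation i = S[i:]+S[:i]):
  rot[0] = iuuuuu$
  rot[1] = uuuuu$i
  rot[2] = uuuu$iu
  rot[3] = uuu$iuu
  rot[4] = uu$iuuu
  rot[5] = u$iuuuu
  rot[6] = $iuuuuu
Sorted (with $ < everything):
  sorted[0] = $iuuuuu
  sorted[1] = iuuuuu$
  sorted[2] = u$iuuuu
  sorted[3] = uu$iuuu
  sorted[4] = uuu$iuu
  sorted[5] = uuuu$iu
  sorted[6] = uuuuu$i
sorted[5] = uuuu$iu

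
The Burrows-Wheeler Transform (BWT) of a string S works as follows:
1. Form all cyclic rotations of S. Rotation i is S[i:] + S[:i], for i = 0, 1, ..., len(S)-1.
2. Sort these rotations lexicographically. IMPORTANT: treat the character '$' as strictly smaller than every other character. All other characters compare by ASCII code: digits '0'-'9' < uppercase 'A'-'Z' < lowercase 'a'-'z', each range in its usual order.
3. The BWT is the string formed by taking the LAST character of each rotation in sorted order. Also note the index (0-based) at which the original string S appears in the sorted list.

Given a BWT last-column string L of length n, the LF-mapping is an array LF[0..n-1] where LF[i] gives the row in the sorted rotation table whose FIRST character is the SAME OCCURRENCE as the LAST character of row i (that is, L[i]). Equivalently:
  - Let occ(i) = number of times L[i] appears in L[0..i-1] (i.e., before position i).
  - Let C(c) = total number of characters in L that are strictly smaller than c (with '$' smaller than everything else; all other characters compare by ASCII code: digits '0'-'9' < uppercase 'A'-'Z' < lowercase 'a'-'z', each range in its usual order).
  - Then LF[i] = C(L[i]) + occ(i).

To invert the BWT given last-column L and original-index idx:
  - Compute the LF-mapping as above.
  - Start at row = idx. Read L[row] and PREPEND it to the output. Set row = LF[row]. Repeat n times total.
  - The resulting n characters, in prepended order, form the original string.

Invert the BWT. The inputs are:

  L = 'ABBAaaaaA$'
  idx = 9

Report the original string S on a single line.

Answer: aaBAAaaBA$

Derivation:
LF mapping: 1 4 5 2 6 7 8 9 3 0
Walk LF starting at row 9, prepending L[row]:
  step 1: row=9, L[9]='$', prepend. Next row=LF[9]=0
  step 2: row=0, L[0]='A', prepend. Next row=LF[0]=1
  step 3: row=1, L[1]='B', prepend. Next row=LF[1]=4
  step 4: row=4, L[4]='a', prepend. Next row=LF[4]=6
  step 5: row=6, L[6]='a', prepend. Next row=LF[6]=8
  step 6: row=8, L[8]='A', prepend. Next row=LF[8]=3
  step 7: row=3, L[3]='A', prepend. Next row=LF[3]=2
  step 8: row=2, L[2]='B', prepend. Next row=LF[2]=5
  step 9: row=5, L[5]='a', prepend. Next row=LF[5]=7
  step 10: row=7, L[7]='a', prepend. Next row=LF[7]=9
Reversed output: aaBAAaaBA$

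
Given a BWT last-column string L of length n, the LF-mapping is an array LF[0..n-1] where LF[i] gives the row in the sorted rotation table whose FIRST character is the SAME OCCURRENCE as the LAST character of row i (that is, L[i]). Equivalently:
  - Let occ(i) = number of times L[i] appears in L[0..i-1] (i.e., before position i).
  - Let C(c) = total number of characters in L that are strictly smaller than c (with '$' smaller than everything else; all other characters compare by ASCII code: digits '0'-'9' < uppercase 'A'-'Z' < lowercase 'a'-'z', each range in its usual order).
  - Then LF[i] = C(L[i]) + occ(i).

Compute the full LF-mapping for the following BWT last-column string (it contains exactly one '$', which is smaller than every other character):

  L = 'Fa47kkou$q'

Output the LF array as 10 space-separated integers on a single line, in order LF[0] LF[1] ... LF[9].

Answer: 3 4 1 2 5 6 7 9 0 8

Derivation:
Char counts: '$':1, '4':1, '7':1, 'F':1, 'a':1, 'k':2, 'o':1, 'q':1, 'u':1
C (first-col start): C('$')=0, C('4')=1, C('7')=2, C('F')=3, C('a')=4, C('k')=5, C('o')=7, C('q')=8, C('u')=9
L[0]='F': occ=0, LF[0]=C('F')+0=3+0=3
L[1]='a': occ=0, LF[1]=C('a')+0=4+0=4
L[2]='4': occ=0, LF[2]=C('4')+0=1+0=1
L[3]='7': occ=0, LF[3]=C('7')+0=2+0=2
L[4]='k': occ=0, LF[4]=C('k')+0=5+0=5
L[5]='k': occ=1, LF[5]=C('k')+1=5+1=6
L[6]='o': occ=0, LF[6]=C('o')+0=7+0=7
L[7]='u': occ=0, LF[7]=C('u')+0=9+0=9
L[8]='$': occ=0, LF[8]=C('$')+0=0+0=0
L[9]='q': occ=0, LF[9]=C('q')+0=8+0=8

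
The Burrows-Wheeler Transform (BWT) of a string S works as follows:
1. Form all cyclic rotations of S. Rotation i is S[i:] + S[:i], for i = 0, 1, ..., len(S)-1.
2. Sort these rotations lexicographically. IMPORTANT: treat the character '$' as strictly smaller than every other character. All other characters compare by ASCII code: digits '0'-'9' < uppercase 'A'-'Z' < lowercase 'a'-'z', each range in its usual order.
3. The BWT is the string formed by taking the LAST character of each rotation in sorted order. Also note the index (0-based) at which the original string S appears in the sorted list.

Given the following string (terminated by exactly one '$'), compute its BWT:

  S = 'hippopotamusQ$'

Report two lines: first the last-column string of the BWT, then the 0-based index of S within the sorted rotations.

Answer: Qst$happpoiuom
3

Derivation:
All 14 rotations (rotation i = S[i:]+S[:i]):
  rot[0] = hippopotamusQ$
  rot[1] = ippopotamusQ$h
  rot[2] = ppopotamusQ$hi
  rot[3] = popotamusQ$hip
  rot[4] = opotamusQ$hipp
  rot[5] = potamusQ$hippo
  rot[6] = otamusQ$hippop
  rot[7] = tamusQ$hippopo
  rot[8] = amusQ$hippopot
  rot[9] = musQ$hippopota
  rot[10] = usQ$hippopotam
  rot[11] = sQ$hippopotamu
  rot[12] = Q$hippopotamus
  rot[13] = $hippopotamusQ
Sorted (with $ < everything):
  sorted[0] = $hippopotamusQ  (last char: 'Q')
  sorted[1] = Q$hippopotamus  (last char: 's')
  sorted[2] = amusQ$hippopot  (last char: 't')
  sorted[3] = hippopotamusQ$  (last char: '$')
  sorted[4] = ippopotamusQ$h  (last char: 'h')
  sorted[5] = musQ$hippopota  (last char: 'a')
  sorted[6] = opotamusQ$hipp  (last char: 'p')
  sorted[7] = otamusQ$hippop  (last char: 'p')
  sorted[8] = popotamusQ$hip  (last char: 'p')
  sorted[9] = potamusQ$hippo  (last char: 'o')
  sorted[10] = ppopotamusQ$hi  (last char: 'i')
  sorted[11] = sQ$hippopotamu  (last char: 'u')
  sorted[12] = tamusQ$hippopo  (last char: 'o')
  sorted[13] = usQ$hippopotam  (last char: 'm')
Last column: Qst$happpoiuom
Original string S is at sorted index 3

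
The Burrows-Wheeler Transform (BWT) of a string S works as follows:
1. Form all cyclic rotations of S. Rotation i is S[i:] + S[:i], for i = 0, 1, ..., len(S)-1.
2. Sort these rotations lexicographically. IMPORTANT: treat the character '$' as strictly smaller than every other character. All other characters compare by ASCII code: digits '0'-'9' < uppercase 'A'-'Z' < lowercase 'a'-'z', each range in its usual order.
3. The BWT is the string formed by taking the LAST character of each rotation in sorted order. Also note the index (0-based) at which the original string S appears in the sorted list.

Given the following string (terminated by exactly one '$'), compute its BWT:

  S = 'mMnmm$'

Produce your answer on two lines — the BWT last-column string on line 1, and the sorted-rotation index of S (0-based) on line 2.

Answer: mmm$nM
3

Derivation:
All 6 rotations (rotation i = S[i:]+S[:i]):
  rot[0] = mMnmm$
  rot[1] = Mnmm$m
  rot[2] = nmm$mM
  rot[3] = mm$mMn
  rot[4] = m$mMnm
  rot[5] = $mMnmm
Sorted (with $ < everything):
  sorted[0] = $mMnmm  (last char: 'm')
  sorted[1] = Mnmm$m  (last char: 'm')
  sorted[2] = m$mMnm  (last char: 'm')
  sorted[3] = mMnmm$  (last char: '$')
  sorted[4] = mm$mMn  (last char: 'n')
  sorted[5] = nmm$mM  (last char: 'M')
Last column: mmm$nM
Original string S is at sorted index 3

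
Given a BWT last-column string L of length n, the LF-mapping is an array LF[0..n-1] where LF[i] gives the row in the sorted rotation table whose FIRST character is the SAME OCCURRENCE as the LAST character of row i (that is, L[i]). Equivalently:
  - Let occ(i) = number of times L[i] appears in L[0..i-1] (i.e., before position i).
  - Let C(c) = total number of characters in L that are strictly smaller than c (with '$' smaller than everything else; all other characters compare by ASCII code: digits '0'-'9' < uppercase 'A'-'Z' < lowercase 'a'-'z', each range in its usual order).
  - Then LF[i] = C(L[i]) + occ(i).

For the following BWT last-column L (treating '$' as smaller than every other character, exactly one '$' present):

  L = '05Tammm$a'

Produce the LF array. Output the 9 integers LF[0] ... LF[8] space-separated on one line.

Answer: 1 2 3 4 6 7 8 0 5

Derivation:
Char counts: '$':1, '0':1, '5':1, 'T':1, 'a':2, 'm':3
C (first-col start): C('$')=0, C('0')=1, C('5')=2, C('T')=3, C('a')=4, C('m')=6
L[0]='0': occ=0, LF[0]=C('0')+0=1+0=1
L[1]='5': occ=0, LF[1]=C('5')+0=2+0=2
L[2]='T': occ=0, LF[2]=C('T')+0=3+0=3
L[3]='a': occ=0, LF[3]=C('a')+0=4+0=4
L[4]='m': occ=0, LF[4]=C('m')+0=6+0=6
L[5]='m': occ=1, LF[5]=C('m')+1=6+1=7
L[6]='m': occ=2, LF[6]=C('m')+2=6+2=8
L[7]='$': occ=0, LF[7]=C('$')+0=0+0=0
L[8]='a': occ=1, LF[8]=C('a')+1=4+1=5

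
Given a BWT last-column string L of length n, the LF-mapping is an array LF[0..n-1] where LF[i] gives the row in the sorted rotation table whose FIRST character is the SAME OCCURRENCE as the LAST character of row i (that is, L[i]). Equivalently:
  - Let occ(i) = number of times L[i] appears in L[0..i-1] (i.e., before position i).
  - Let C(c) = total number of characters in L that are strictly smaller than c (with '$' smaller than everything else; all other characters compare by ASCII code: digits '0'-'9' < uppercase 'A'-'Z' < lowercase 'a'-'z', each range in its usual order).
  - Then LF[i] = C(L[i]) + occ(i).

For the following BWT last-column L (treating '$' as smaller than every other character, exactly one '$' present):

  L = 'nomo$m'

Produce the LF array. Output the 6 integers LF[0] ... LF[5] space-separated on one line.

Answer: 3 4 1 5 0 2

Derivation:
Char counts: '$':1, 'm':2, 'n':1, 'o':2
C (first-col start): C('$')=0, C('m')=1, C('n')=3, C('o')=4
L[0]='n': occ=0, LF[0]=C('n')+0=3+0=3
L[1]='o': occ=0, LF[1]=C('o')+0=4+0=4
L[2]='m': occ=0, LF[2]=C('m')+0=1+0=1
L[3]='o': occ=1, LF[3]=C('o')+1=4+1=5
L[4]='$': occ=0, LF[4]=C('$')+0=0+0=0
L[5]='m': occ=1, LF[5]=C('m')+1=1+1=2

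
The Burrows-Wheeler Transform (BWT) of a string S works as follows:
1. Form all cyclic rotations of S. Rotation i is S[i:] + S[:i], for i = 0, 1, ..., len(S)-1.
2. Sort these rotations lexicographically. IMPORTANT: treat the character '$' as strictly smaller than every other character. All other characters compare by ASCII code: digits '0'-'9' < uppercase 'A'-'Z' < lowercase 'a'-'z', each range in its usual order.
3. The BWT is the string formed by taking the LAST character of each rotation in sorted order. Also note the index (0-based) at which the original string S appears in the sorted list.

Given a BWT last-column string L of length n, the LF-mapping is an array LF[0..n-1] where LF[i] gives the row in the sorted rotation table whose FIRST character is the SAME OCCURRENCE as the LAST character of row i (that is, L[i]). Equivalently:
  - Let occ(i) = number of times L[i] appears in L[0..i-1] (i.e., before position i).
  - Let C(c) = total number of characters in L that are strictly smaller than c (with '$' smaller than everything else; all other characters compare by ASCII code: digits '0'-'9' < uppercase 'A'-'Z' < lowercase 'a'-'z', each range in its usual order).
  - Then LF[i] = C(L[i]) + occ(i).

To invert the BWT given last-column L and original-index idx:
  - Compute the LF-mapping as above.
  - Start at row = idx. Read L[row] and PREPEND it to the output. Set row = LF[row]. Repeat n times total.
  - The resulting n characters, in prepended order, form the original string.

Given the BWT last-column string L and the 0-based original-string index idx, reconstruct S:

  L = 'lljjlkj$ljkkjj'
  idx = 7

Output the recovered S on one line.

Answer: kjljkljjjjlkl$

Derivation:
LF mapping: 10 11 1 2 12 7 3 0 13 4 8 9 5 6
Walk LF starting at row 7, prepending L[row]:
  step 1: row=7, L[7]='$', prepend. Next row=LF[7]=0
  step 2: row=0, L[0]='l', prepend. Next row=LF[0]=10
  step 3: row=10, L[10]='k', prepend. Next row=LF[10]=8
  step 4: row=8, L[8]='l', prepend. Next row=LF[8]=13
  step 5: row=13, L[13]='j', prepend. Next row=LF[13]=6
  step 6: row=6, L[6]='j', prepend. Next row=LF[6]=3
  step 7: row=3, L[3]='j', prepend. Next row=LF[3]=2
  step 8: row=2, L[2]='j', prepend. Next row=LF[2]=1
  step 9: row=1, L[1]='l', prepend. Next row=LF[1]=11
  step 10: row=11, L[11]='k', prepend. Next row=LF[11]=9
  step 11: row=9, L[9]='j', prepend. Next row=LF[9]=4
  step 12: row=4, L[4]='l', prepend. Next row=LF[4]=12
  step 13: row=12, L[12]='j', prepend. Next row=LF[12]=5
  step 14: row=5, L[5]='k', prepend. Next row=LF[5]=7
Reversed output: kjljkljjjjlkl$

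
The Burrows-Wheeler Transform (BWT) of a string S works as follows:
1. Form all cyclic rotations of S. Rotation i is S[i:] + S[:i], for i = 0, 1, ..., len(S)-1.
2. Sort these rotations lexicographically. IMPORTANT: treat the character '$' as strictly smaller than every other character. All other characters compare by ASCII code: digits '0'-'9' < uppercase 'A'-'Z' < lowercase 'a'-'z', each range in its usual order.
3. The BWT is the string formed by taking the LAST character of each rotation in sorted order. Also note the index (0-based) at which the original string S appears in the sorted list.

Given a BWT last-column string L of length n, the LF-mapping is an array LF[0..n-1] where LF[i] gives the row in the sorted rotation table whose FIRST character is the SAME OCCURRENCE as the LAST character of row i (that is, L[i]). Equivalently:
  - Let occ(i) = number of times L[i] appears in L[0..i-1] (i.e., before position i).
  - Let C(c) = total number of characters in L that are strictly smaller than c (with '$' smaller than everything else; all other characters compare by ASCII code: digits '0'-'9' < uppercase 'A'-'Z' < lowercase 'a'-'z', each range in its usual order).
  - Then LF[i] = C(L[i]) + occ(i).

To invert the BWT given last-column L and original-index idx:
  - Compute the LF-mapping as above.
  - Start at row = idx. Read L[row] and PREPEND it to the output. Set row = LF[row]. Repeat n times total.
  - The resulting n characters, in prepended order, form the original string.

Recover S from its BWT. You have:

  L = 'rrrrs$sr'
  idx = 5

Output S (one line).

Answer: rssrrrr$

Derivation:
LF mapping: 1 2 3 4 6 0 7 5
Walk LF starting at row 5, prepending L[row]:
  step 1: row=5, L[5]='$', prepend. Next row=LF[5]=0
  step 2: row=0, L[0]='r', prepend. Next row=LF[0]=1
  step 3: row=1, L[1]='r', prepend. Next row=LF[1]=2
  step 4: row=2, L[2]='r', prepend. Next row=LF[2]=3
  step 5: row=3, L[3]='r', prepend. Next row=LF[3]=4
  step 6: row=4, L[4]='s', prepend. Next row=LF[4]=6
  step 7: row=6, L[6]='s', prepend. Next row=LF[6]=7
  step 8: row=7, L[7]='r', prepend. Next row=LF[7]=5
Reversed output: rssrrrr$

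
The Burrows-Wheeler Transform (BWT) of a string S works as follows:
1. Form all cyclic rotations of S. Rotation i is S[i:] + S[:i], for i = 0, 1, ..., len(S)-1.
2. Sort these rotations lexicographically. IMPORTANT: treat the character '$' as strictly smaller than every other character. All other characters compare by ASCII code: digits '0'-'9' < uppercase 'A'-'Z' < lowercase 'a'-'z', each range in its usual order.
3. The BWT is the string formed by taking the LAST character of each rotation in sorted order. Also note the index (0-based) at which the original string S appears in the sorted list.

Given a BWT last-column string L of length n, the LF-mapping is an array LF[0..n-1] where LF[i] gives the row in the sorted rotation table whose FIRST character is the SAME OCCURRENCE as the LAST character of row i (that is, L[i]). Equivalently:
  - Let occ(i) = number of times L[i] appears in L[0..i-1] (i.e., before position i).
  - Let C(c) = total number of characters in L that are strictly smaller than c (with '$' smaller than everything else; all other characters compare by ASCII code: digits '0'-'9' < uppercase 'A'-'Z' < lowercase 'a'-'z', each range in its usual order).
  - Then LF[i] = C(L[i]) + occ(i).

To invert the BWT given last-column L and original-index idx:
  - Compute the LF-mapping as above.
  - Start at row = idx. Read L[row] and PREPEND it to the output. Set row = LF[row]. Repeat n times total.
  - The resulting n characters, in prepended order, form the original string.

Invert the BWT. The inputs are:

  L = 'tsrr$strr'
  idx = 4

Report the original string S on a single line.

LF mapping: 7 5 1 2 0 6 8 3 4
Walk LF starting at row 4, prepending L[row]:
  step 1: row=4, L[4]='$', prepend. Next row=LF[4]=0
  step 2: row=0, L[0]='t', prepend. Next row=LF[0]=7
  step 3: row=7, L[7]='r', prepend. Next row=LF[7]=3
  step 4: row=3, L[3]='r', prepend. Next row=LF[3]=2
  step 5: row=2, L[2]='r', prepend. Next row=LF[2]=1
  step 6: row=1, L[1]='s', prepend. Next row=LF[1]=5
  step 7: row=5, L[5]='s', prepend. Next row=LF[5]=6
  step 8: row=6, L[6]='t', prepend. Next row=LF[6]=8
  step 9: row=8, L[8]='r', prepend. Next row=LF[8]=4
Reversed output: rtssrrrt$

Answer: rtssrrrt$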